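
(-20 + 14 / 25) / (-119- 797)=243 / 11450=0.02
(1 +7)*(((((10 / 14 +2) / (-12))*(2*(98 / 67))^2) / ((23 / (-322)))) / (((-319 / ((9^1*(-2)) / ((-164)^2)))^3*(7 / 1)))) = 1583631 / 5537513294423449731128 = 0.00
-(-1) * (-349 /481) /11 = -349 /5291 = -0.07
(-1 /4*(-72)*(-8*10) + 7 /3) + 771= -2000 /3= -666.67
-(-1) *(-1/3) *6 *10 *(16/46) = -6.96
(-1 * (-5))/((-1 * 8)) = -5/8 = -0.62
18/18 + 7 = 8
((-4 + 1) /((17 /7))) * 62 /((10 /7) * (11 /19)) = -86583 /935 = -92.60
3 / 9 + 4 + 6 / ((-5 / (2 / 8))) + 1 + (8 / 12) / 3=473 / 90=5.26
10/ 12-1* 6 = -31/ 6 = -5.17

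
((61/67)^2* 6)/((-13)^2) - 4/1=-3012238/758641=-3.97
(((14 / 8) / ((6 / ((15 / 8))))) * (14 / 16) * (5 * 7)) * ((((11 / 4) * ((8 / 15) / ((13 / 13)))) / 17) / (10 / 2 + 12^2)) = 18865 / 1945344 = 0.01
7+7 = 14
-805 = -805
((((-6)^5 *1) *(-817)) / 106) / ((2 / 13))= 20647224 / 53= 389570.26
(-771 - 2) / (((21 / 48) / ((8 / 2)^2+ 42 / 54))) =-1867568 / 63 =-29643.94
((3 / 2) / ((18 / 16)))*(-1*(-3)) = 4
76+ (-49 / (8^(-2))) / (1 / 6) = -18740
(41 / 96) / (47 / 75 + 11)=1025 / 27904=0.04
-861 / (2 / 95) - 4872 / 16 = -41202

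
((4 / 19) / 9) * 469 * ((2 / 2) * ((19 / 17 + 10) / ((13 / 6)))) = 236376 / 4199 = 56.29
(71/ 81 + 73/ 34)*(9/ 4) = 8327/ 1224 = 6.80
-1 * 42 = -42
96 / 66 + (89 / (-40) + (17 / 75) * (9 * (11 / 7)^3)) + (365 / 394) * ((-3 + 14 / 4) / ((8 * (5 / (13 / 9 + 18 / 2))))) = 19444168153 / 2675811600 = 7.27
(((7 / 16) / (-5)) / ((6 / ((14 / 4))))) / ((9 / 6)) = -49 / 1440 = -0.03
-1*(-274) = 274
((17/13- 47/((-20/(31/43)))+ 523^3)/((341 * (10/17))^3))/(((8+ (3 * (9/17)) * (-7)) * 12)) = -133580346227056541/281943480184080000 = -0.47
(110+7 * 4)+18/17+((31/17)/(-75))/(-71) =12588331/90525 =139.06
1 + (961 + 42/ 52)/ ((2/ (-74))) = -925233/ 26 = -35585.88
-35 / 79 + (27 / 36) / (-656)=-92077 / 207296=-0.44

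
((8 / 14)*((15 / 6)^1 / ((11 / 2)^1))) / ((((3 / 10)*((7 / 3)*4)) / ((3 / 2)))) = 75 / 539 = 0.14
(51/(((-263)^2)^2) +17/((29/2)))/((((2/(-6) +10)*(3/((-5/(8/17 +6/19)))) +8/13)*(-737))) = 3415212992010235/8470676277065478014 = 0.00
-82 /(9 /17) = -1394 /9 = -154.89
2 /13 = 0.15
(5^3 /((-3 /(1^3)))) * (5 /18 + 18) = -41125 /54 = -761.57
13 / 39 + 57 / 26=197 / 78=2.53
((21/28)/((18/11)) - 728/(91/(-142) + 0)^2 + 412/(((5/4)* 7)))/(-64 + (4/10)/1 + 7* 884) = -18838259/66878448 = -0.28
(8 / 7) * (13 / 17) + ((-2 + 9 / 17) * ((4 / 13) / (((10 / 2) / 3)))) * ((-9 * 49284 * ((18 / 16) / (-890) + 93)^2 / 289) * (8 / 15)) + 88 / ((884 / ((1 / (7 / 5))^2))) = 2382313076210906661 / 1239470555050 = 1922040.88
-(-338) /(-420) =-169 /210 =-0.80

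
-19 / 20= -0.95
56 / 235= 0.24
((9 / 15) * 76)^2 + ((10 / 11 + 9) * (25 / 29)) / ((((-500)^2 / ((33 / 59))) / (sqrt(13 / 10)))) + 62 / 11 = 327 * sqrt(130) / 171100000 + 573374 / 275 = 2085.00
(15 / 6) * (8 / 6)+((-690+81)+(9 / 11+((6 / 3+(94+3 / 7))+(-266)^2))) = 16227191 / 231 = 70247.58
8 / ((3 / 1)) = 8 / 3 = 2.67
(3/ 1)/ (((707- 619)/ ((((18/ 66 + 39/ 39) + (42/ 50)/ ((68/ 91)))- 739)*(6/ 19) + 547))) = 167553339/ 15633200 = 10.72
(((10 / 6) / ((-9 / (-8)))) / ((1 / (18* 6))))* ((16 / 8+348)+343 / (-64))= 110285 / 2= 55142.50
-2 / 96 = -1 / 48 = -0.02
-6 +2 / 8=-23 / 4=-5.75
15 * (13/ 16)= 195/ 16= 12.19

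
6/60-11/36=-37/180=-0.21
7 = 7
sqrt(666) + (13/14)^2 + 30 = 3 * sqrt(74) + 6049/196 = 56.67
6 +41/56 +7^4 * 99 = 13311521/56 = 237705.73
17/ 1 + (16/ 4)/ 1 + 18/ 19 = 417/ 19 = 21.95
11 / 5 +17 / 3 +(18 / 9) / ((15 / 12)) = 142 / 15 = 9.47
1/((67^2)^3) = 1/90458382169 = 0.00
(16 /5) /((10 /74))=592 /25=23.68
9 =9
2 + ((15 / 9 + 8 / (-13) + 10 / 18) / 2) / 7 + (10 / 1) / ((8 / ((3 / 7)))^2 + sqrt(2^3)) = 2157922412 / 1006740189- 405 * sqrt(2) / 2458462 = 2.14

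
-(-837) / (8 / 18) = 7533 / 4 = 1883.25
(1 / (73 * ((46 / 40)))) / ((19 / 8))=160 / 31901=0.01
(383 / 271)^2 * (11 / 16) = 1613579 / 1175056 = 1.37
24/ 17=1.41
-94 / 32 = -47 / 16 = -2.94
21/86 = 0.24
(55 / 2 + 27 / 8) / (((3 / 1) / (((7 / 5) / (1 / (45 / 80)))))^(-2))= 197600 / 441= 448.07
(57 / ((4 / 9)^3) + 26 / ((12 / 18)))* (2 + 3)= 220245 / 64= 3441.33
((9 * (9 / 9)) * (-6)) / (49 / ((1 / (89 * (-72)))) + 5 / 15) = 162 / 941975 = 0.00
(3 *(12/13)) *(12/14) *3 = 648/91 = 7.12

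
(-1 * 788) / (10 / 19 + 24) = -7486 / 233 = -32.13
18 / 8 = 9 / 4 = 2.25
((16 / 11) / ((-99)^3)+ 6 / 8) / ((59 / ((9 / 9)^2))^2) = 32019803 / 148614876036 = 0.00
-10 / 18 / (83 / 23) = -115 / 747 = -0.15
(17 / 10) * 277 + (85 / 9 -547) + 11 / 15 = -5933 / 90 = -65.92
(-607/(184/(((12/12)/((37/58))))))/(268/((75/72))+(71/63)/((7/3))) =-64691025/3224537716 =-0.02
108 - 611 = -503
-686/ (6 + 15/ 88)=-60368/ 543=-111.17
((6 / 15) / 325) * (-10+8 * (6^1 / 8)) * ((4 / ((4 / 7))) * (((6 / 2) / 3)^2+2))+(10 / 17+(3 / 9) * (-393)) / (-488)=2208897 / 13481000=0.16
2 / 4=1 / 2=0.50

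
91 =91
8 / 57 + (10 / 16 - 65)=-29291 / 456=-64.23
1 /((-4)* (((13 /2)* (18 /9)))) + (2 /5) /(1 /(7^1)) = 723 /260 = 2.78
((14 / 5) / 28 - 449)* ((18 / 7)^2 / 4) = -363609 / 490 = -742.06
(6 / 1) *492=2952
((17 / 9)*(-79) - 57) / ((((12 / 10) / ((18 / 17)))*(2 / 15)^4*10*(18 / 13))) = -706875 / 17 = -41580.88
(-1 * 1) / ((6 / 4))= -2 / 3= -0.67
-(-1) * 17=17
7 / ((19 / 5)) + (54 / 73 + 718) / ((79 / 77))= 76962529 / 109573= 702.39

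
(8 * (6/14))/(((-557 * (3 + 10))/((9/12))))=-18/50687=-0.00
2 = 2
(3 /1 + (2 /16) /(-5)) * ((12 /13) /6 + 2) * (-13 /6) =-13.88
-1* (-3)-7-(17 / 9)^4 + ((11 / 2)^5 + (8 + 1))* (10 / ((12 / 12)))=5290969655 / 104976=50401.71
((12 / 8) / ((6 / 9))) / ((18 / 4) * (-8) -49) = -9 / 340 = -0.03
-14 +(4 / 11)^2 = -1678 / 121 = -13.87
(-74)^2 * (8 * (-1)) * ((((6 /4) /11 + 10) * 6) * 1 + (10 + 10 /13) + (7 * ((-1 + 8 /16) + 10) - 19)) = -746028336 /143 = -5216981.37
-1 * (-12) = 12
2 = 2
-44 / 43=-1.02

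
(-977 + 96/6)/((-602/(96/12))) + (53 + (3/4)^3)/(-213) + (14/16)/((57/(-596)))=262794995/77961408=3.37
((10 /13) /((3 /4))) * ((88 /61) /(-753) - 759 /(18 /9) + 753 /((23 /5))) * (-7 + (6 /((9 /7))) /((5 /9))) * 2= -25534932584 /41201901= -619.75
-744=-744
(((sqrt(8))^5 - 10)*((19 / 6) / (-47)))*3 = 95 / 47 - 1216*sqrt(2) / 47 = -34.57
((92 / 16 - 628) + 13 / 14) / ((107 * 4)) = -17397 / 11984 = -1.45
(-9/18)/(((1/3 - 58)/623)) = 1869/346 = 5.40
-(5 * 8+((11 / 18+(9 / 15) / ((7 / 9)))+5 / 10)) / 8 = -13193 / 2520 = -5.24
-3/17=-0.18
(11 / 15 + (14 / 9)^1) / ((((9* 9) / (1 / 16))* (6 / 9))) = 103 / 38880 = 0.00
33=33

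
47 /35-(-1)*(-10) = -303 /35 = -8.66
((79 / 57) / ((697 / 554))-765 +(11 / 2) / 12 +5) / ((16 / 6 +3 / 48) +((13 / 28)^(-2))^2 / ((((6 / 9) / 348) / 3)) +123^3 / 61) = -839947459177398 / 71110845726147245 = -0.01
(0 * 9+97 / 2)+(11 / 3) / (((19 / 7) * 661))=3654823 / 75354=48.50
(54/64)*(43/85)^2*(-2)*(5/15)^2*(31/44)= -171957/5086400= -0.03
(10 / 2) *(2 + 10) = 60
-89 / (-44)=89 / 44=2.02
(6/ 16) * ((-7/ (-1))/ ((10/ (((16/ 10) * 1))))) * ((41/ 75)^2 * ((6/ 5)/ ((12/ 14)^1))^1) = 82369/ 468750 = 0.18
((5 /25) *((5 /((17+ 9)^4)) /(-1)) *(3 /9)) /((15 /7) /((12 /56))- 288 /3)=1 /117899808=0.00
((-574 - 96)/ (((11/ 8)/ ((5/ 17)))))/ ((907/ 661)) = -17714800/ 169609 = -104.44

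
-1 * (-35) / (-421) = -35 / 421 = -0.08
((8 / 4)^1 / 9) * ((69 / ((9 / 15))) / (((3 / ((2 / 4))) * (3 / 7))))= 805 / 81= 9.94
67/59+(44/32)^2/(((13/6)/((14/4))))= 205663/49088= 4.19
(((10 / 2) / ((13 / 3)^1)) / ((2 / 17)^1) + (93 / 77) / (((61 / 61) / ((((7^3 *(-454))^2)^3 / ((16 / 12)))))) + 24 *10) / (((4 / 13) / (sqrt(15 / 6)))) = 3694191096784739261240809370452917 *sqrt(10) / 176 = 66375329419064228544884030000000.00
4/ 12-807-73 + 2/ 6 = -2638/ 3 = -879.33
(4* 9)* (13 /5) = 468 /5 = 93.60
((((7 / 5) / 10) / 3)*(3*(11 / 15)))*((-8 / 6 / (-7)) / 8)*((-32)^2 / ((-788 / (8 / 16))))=-352 / 221625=-0.00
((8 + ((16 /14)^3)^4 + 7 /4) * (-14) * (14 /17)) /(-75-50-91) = 814688107783 /1037249114328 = 0.79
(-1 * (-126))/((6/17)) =357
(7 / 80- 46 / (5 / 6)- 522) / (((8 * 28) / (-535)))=4940083 / 3584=1378.37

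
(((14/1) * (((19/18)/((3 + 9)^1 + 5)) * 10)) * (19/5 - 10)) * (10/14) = -5890/153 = -38.50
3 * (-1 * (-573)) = 1719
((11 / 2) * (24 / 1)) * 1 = 132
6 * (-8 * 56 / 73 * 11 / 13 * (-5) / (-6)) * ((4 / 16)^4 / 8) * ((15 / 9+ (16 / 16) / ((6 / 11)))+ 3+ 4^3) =-54285 / 60736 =-0.89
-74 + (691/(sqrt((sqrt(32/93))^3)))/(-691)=-74 - 2^(1/4) * 93^(3/4)/16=-76.23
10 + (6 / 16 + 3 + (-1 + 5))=139 / 8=17.38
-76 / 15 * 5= -76 / 3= -25.33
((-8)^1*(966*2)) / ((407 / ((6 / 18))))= -5152 / 407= -12.66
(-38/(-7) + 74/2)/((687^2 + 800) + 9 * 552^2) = 297/22505735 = 0.00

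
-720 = -720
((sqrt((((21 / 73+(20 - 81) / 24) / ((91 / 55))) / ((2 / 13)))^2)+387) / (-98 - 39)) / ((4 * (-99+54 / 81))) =9709531 / 1321732160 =0.01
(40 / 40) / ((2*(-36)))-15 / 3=-361 / 72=-5.01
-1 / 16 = -0.06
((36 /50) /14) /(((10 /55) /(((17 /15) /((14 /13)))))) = 7293 /24500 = 0.30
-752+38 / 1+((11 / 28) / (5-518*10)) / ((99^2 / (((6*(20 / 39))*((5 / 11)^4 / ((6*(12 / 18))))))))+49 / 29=-10152136014181783 / 14252405693526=-712.31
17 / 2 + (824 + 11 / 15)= 24997 / 30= 833.23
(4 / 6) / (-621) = -2 / 1863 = -0.00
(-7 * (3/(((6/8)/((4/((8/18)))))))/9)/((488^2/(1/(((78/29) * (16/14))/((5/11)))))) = -7105/408655104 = -0.00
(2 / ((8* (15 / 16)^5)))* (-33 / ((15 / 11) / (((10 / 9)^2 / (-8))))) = 15859712 / 12301875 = 1.29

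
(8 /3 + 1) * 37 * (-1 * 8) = -3256 /3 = -1085.33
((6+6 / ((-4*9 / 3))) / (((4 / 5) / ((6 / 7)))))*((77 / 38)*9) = 16335 / 152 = 107.47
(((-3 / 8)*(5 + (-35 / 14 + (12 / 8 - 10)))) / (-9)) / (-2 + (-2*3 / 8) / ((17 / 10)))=17 / 166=0.10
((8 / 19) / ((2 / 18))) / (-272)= -9 / 646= -0.01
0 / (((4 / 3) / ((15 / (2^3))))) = 0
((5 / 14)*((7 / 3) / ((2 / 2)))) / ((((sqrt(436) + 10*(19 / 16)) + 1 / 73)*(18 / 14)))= -70957460 / 2713369509 + 11936960*sqrt(109) / 2713369509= 0.02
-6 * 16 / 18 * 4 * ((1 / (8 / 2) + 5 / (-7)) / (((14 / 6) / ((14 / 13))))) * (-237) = -7584 / 7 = -1083.43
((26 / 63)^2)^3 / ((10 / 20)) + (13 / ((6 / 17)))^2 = 339303623702849 / 250094008836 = 1356.70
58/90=29/45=0.64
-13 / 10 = -1.30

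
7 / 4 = 1.75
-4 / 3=-1.33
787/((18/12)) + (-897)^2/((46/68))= 3569840/3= 1189946.67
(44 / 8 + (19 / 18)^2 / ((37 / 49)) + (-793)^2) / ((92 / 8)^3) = 15077450870 / 36464499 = 413.48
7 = 7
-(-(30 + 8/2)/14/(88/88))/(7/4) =68/49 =1.39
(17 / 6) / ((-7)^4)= 17 / 14406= 0.00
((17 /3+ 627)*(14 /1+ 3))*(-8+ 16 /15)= -3355664 /45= -74570.31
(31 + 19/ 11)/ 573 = 120/ 2101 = 0.06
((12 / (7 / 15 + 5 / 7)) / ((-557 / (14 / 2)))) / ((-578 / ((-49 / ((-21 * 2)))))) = 5145 / 19960652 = 0.00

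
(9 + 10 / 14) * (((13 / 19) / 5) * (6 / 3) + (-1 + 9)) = 53448 / 665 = 80.37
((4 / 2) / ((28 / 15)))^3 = 3375 / 2744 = 1.23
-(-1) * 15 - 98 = -83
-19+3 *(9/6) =-29/2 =-14.50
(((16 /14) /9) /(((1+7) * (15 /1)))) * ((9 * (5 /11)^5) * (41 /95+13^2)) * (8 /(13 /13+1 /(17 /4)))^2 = 37213952000 /28338372909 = 1.31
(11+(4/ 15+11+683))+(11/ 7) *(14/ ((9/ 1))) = 31847/ 45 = 707.71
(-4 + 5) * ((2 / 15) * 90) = 12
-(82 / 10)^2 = -1681 / 25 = -67.24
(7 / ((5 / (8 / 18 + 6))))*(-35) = -2842 / 9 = -315.78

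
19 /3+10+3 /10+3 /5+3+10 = 907 /30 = 30.23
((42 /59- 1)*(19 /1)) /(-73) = 323 /4307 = 0.07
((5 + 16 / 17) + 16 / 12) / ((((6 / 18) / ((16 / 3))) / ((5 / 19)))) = 30.63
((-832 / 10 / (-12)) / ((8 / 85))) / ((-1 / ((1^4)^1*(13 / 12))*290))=-2873 / 10440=-0.28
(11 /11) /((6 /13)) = 13 /6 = 2.17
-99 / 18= -11 / 2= -5.50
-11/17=-0.65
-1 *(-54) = 54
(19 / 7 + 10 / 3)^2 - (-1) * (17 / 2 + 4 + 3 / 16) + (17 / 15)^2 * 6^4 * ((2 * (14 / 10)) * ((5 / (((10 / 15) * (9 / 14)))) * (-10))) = -19182905137 / 35280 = -543733.14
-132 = -132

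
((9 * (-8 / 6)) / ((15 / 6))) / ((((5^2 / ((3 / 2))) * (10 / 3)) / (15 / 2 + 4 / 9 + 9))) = -183 / 125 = -1.46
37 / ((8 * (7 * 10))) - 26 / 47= -12821 / 26320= -0.49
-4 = -4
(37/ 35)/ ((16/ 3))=111/ 560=0.20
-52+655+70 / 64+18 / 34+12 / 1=335443 / 544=616.62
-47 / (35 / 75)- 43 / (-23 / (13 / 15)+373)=-3179233 / 31528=-100.84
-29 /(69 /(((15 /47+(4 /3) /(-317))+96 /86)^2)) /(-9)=0.10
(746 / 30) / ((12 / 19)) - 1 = 6907 / 180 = 38.37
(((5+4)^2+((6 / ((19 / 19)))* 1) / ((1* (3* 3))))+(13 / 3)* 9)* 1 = 362 / 3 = 120.67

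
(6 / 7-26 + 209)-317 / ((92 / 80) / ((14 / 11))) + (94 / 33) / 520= -230645453 / 1381380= -166.97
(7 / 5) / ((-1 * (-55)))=7 / 275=0.03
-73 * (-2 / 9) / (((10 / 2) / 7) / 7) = 7154 / 45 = 158.98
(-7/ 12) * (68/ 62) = -119/ 186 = -0.64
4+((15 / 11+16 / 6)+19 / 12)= 423 / 44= 9.61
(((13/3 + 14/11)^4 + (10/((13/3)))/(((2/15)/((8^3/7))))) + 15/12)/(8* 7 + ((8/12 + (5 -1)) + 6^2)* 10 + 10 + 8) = 973383618355/207491900616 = 4.69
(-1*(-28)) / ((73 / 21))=588 / 73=8.05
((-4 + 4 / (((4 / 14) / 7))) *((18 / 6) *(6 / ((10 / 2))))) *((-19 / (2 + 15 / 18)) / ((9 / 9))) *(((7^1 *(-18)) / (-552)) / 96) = -5.40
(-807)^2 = 651249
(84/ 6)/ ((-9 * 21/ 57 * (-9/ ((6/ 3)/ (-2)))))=-38/ 81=-0.47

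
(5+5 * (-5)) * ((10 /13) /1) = -200 /13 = -15.38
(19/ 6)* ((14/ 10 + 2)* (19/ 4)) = 6137/ 120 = 51.14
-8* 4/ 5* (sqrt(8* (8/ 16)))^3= -256/ 5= -51.20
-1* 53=-53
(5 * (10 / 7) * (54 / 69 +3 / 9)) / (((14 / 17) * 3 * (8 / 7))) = 4675 / 1656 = 2.82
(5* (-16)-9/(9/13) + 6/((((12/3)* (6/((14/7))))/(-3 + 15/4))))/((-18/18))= 741/8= 92.62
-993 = -993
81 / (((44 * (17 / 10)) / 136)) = 1620 / 11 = 147.27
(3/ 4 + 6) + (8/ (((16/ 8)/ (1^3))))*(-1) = 11/ 4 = 2.75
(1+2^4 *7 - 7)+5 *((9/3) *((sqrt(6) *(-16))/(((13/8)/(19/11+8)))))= 106 - 205440 *sqrt(6)/143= -3413.04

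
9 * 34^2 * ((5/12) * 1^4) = 4335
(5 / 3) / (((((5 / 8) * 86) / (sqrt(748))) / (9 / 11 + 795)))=23344 * sqrt(187) / 473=674.89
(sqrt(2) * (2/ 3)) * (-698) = -1396 * sqrt(2)/ 3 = -658.08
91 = 91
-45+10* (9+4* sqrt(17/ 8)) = 103.31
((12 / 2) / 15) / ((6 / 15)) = 1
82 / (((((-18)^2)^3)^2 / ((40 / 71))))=205 / 5133439255078656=0.00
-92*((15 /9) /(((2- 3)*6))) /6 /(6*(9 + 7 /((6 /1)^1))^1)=115 /1647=0.07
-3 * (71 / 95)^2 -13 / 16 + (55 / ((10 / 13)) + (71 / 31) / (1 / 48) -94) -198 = -506069083 / 4476400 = -113.05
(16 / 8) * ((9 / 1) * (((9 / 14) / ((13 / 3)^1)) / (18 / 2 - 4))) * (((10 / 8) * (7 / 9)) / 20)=27 / 1040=0.03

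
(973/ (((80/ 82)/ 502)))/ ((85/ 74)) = 370486291/ 850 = 435866.22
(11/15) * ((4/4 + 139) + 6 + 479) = 1375/3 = 458.33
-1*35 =-35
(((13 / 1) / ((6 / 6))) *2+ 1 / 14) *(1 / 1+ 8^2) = 23725 / 14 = 1694.64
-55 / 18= -3.06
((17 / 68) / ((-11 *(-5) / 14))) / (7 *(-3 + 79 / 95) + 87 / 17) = -2261 / 357478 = -0.01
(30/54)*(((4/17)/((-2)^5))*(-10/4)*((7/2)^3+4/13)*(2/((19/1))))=12475/268736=0.05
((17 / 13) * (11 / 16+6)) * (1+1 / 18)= 34561 / 3744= 9.23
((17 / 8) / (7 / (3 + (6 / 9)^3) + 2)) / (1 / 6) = 4539 / 1468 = 3.09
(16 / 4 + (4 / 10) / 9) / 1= 182 / 45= 4.04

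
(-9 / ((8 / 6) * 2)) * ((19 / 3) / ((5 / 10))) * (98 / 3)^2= -45619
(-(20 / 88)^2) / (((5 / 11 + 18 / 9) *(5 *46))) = -0.00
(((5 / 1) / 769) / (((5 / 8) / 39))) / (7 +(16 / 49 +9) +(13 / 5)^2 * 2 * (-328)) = -15925 / 173420266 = -0.00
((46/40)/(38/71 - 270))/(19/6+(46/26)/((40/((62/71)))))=-4521777/3396102188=-0.00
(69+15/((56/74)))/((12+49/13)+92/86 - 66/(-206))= 143193999/27663608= 5.18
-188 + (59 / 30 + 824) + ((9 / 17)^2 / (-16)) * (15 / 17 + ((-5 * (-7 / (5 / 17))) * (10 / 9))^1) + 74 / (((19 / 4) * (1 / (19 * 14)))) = 4779.64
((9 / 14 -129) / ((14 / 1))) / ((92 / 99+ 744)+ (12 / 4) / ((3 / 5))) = -177903 / 14551628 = -0.01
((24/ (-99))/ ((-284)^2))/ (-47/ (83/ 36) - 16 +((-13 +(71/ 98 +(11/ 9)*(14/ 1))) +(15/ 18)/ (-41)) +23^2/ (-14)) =500241/ 11543136577181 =0.00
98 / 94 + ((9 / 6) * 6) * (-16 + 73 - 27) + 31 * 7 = 488.04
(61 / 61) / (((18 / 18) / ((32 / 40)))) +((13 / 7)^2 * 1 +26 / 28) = 2537 / 490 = 5.18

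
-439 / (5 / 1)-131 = -218.80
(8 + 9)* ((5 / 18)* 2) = 85 / 9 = 9.44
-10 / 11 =-0.91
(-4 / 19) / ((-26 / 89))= 178 / 247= 0.72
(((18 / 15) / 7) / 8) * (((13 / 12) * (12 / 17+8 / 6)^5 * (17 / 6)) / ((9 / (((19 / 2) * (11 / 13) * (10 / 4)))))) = 19865660672 / 3835868967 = 5.18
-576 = -576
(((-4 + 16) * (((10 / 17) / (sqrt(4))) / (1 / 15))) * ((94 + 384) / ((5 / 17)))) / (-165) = -5736 / 11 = -521.45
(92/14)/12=0.55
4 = 4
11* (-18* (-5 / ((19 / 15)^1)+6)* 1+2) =-7304 / 19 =-384.42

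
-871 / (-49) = 871 / 49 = 17.78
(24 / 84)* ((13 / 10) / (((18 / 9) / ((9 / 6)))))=39 / 140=0.28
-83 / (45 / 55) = -913 / 9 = -101.44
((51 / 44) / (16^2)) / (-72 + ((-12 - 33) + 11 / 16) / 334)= -8517 / 135687904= -0.00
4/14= 2/7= 0.29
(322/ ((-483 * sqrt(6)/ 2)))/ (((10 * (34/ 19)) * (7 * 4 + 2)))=-19 * sqrt(6)/ 45900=-0.00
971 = 971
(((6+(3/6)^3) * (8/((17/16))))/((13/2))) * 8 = 12544/221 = 56.76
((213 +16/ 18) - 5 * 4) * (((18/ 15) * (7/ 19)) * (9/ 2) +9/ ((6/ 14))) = 254072/ 57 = 4457.40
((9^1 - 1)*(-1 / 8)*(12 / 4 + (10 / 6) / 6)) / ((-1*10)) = 59 / 180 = 0.33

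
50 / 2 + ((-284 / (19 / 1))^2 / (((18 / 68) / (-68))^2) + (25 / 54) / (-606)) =174178457853331 / 11813364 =14744187.84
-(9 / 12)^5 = -243 / 1024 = -0.24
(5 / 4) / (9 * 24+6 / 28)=35 / 6054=0.01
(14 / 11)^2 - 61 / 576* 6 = 11435 / 11616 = 0.98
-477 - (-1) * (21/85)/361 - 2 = -14698094/30685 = -479.00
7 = 7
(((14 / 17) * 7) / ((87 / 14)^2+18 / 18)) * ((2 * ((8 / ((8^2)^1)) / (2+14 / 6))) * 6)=86436 / 1716065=0.05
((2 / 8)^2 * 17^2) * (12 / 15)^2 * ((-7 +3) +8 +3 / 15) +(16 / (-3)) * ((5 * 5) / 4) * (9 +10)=-584.78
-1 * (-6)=6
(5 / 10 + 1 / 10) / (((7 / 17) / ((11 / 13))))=561 / 455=1.23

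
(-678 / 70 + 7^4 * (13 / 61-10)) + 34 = -50116984 / 2135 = -23474.00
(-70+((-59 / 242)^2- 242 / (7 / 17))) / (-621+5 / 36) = 2426438601 / 2290686937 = 1.06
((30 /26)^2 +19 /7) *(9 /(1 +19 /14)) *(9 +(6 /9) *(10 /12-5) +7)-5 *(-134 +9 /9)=4847773 /5577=869.24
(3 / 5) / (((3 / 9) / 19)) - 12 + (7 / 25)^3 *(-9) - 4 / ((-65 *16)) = 17880101 / 812500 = 22.01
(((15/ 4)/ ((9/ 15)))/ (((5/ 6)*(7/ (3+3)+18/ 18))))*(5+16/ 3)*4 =1860/ 13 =143.08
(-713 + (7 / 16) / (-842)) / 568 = -9605543 / 7652096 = -1.26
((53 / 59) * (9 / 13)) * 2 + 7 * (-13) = -68843 / 767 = -89.76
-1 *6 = -6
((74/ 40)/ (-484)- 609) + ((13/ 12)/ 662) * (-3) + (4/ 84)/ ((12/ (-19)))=-122947919291/ 201857040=-609.08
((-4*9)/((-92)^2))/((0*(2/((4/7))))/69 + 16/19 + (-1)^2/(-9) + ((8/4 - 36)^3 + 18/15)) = 7695/71104517204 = 0.00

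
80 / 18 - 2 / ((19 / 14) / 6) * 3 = -3776 / 171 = -22.08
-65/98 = -0.66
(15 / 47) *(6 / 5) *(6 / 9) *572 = 6864 / 47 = 146.04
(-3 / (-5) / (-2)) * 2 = -3 / 5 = -0.60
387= 387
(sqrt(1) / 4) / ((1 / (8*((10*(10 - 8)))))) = 40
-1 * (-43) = 43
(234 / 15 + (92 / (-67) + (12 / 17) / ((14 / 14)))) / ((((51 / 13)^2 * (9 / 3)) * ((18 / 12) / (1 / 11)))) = 28744196 / 1466456805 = 0.02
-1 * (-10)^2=-100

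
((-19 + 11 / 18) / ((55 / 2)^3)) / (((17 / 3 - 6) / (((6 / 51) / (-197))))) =-2648 / 1671569625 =-0.00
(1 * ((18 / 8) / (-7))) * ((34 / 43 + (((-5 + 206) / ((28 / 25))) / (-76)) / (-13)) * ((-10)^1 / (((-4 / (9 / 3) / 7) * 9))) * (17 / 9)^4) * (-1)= 483023240855 / 20812401792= 23.21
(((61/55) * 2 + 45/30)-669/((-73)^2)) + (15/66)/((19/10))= 3.71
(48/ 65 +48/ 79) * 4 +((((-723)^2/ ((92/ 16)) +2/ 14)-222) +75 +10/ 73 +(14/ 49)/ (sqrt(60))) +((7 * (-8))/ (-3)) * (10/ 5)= sqrt(15)/ 105 +16440766474162/ 181054965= 90805.43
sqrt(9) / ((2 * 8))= 3 / 16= 0.19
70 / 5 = 14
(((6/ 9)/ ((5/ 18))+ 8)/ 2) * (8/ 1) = 208/ 5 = 41.60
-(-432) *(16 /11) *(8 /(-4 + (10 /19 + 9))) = 350208 /385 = 909.63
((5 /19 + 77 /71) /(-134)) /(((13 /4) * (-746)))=1818 /438267167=0.00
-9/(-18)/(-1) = -1/2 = -0.50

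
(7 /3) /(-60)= -7 /180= -0.04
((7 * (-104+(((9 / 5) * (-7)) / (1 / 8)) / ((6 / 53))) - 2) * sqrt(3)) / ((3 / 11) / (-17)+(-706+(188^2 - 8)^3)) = -6510218 * sqrt(3) / 41253782031547235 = -0.00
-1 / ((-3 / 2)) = 2 / 3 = 0.67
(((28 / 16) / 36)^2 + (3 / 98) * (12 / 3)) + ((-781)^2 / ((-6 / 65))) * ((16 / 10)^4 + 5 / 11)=-5881638892124707 / 127008000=-46309200.15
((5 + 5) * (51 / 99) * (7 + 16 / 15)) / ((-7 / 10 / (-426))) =531080 / 21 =25289.52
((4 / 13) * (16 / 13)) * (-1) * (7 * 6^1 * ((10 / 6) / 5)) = -896 / 169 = -5.30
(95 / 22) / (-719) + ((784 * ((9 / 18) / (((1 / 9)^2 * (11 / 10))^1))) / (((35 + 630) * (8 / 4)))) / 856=622211 / 32157994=0.02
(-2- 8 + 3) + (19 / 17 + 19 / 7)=-377 / 119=-3.17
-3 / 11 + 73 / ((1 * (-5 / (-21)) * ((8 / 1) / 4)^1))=16833 / 110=153.03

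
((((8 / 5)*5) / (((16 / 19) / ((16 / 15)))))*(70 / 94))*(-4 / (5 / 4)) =-24.15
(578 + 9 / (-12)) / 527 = 1.10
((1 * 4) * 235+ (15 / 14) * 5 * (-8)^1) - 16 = 6168 / 7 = 881.14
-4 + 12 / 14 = -22 / 7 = -3.14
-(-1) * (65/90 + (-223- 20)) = -4361/18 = -242.28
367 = 367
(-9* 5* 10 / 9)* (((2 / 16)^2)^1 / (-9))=25 / 288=0.09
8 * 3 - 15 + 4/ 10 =47/ 5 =9.40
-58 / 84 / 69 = -29 / 2898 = -0.01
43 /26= 1.65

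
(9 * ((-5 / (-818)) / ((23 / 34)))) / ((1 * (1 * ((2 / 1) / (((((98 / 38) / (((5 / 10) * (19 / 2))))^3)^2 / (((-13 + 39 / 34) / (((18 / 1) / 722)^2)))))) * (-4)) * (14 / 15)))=15996870740812147200 / 1093487456104536766723192301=0.00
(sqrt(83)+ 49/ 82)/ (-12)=-sqrt(83)/ 12 - 49/ 984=-0.81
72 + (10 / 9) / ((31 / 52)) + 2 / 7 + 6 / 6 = 146767 / 1953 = 75.15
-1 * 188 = -188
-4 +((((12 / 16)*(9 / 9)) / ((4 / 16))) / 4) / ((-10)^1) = -163 / 40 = -4.08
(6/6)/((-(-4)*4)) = 1/16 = 0.06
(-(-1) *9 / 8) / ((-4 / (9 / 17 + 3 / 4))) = -783 / 2176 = -0.36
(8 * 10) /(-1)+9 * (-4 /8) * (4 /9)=-82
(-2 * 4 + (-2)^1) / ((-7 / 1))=10 / 7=1.43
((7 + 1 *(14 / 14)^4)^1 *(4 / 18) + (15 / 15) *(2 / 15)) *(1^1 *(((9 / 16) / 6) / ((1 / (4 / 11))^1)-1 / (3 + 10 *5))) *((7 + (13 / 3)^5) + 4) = 570859099 / 12750210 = 44.77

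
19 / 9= 2.11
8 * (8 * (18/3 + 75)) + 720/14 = 36648/7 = 5235.43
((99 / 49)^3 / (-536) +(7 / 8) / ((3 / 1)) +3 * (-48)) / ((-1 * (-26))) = -6797398691 / 1229667348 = -5.53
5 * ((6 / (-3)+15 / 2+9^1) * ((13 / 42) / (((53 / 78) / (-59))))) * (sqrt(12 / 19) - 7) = 1445795 / 106 - 1445795 * sqrt(57) / 7049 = 12091.06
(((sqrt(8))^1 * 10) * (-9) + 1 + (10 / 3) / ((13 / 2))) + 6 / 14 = -252.62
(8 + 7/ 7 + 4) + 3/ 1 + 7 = 23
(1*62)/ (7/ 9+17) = 279/ 80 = 3.49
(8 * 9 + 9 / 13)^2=893025 / 169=5284.17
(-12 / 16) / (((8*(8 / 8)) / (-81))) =243 / 32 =7.59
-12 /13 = -0.92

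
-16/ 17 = -0.94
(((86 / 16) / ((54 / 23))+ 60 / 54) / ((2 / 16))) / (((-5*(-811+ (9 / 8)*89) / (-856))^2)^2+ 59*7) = 124252019023151104 / 3244156174479422007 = 0.04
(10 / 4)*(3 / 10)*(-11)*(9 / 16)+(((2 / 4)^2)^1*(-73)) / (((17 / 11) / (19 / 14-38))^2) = -9302492925 / 906304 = -10264.21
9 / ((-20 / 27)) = -243 / 20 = -12.15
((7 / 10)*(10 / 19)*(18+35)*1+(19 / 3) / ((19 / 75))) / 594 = 47 / 627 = 0.07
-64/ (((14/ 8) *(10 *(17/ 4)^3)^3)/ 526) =-4412407808/ 103764391934875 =-0.00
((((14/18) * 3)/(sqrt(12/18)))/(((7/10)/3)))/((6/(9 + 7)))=40 * sqrt(6)/3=32.66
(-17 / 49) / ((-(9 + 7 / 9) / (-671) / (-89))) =830637 / 392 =2118.97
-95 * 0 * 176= 0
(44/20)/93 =0.02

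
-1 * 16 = -16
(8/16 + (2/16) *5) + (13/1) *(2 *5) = 1049/8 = 131.12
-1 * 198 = -198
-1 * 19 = -19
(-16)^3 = -4096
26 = 26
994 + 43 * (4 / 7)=7130 / 7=1018.57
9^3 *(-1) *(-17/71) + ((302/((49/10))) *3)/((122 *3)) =37149887/212219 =175.05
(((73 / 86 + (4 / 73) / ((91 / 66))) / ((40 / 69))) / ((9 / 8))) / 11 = 0.12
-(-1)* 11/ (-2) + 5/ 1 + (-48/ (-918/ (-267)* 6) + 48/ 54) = -593/ 306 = -1.94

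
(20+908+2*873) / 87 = 2674 / 87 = 30.74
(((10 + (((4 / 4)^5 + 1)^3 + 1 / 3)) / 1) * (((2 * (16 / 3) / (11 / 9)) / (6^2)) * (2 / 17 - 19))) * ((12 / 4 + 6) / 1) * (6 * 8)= -36254.12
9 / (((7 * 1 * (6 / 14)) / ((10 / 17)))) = 30 / 17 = 1.76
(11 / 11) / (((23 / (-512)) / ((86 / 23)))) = -44032 / 529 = -83.24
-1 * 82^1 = -82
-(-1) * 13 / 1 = 13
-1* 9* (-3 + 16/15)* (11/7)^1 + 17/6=6337/210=30.18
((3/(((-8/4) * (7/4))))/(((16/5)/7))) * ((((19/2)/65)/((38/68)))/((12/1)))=-17/416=-0.04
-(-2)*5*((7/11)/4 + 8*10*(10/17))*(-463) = -81763485/374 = -218618.94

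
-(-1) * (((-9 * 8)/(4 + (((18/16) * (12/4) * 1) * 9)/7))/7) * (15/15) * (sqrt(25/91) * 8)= -23040 * sqrt(91)/42497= -5.17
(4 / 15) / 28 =1 / 105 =0.01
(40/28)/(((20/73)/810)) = 29565/7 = 4223.57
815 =815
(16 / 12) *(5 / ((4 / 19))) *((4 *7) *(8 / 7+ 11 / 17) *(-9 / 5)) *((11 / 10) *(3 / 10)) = -400653 / 425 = -942.71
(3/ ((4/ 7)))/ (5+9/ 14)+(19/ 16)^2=47335/ 20224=2.34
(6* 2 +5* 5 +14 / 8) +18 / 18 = 159 / 4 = 39.75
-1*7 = -7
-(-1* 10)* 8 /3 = 80 /3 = 26.67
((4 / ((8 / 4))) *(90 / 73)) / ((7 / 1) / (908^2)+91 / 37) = 5490930240 / 5476933259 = 1.00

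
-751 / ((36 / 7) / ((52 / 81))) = -68341 / 729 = -93.75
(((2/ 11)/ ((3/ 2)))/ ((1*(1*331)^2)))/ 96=1/ 86772312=0.00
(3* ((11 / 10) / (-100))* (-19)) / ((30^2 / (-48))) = -209 / 6250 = -0.03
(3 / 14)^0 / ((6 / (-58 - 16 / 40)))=-146 / 15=-9.73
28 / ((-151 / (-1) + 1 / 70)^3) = 9604000 / 1181267399411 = 0.00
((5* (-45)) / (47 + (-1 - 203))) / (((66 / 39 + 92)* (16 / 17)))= 16575 / 1019872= 0.02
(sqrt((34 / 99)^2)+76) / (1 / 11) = 7558 / 9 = 839.78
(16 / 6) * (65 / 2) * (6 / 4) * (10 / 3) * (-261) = -113100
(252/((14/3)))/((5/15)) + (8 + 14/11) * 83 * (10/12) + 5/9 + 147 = 94141/99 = 950.92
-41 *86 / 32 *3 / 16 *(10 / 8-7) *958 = 58268913 / 512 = 113806.47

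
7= 7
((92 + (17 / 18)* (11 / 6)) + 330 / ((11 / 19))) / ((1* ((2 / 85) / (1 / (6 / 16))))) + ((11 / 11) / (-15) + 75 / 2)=60960871 / 810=75260.33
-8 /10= -4 /5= -0.80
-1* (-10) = 10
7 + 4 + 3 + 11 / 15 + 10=371 / 15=24.73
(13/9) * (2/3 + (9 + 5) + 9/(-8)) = 4225/216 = 19.56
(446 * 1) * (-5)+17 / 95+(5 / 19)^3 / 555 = -8488360018 / 3806745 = -2229.82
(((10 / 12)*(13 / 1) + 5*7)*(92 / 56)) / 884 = 6325 / 74256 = 0.09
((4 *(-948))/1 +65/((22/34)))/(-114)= 40607/1254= 32.38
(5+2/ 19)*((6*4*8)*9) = 167616/ 19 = 8821.89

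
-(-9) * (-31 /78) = -93 /26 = -3.58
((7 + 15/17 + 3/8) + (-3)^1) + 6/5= 6.46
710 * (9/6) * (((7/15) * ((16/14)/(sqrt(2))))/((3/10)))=2840 * sqrt(2)/3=1338.79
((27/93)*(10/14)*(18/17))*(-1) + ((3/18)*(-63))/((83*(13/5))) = -2135325/7960862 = -0.27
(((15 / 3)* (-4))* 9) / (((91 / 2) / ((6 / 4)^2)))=-810 / 91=-8.90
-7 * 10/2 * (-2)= 70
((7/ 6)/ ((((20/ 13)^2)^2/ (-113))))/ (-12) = 22591751/ 11520000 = 1.96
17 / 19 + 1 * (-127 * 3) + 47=-333.11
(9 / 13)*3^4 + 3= 768 / 13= 59.08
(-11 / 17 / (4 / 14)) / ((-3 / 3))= 77 / 34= 2.26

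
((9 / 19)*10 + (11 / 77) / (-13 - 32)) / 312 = 28331 / 1867320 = 0.02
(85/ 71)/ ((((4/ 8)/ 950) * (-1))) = -161500/ 71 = -2274.65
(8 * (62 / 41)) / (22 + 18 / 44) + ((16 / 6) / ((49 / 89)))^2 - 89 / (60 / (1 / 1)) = 196695242329 / 8735654340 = 22.52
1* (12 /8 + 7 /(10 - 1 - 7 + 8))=11 /5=2.20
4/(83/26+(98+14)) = 104/2995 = 0.03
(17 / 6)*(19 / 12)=323 / 72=4.49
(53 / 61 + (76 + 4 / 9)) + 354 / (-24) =137389 / 2196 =62.56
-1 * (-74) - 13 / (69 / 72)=1390 / 23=60.43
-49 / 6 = -8.17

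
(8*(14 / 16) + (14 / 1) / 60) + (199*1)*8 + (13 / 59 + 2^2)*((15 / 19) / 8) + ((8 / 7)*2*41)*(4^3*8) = 46687795691 / 941640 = 49581.36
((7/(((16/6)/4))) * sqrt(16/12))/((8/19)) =133 * sqrt(3)/8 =28.80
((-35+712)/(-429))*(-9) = 2031/143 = 14.20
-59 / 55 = -1.07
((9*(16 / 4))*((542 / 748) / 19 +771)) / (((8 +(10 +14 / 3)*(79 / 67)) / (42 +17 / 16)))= 47257.21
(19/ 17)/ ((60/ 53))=1007/ 1020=0.99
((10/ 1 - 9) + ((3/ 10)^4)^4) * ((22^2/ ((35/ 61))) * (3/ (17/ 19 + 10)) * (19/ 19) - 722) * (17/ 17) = -5913370025455118855977/ 12075000000000000000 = -489.72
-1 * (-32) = 32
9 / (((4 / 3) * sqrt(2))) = 27 * sqrt(2) / 8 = 4.77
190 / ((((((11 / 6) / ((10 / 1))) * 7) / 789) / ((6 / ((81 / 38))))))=75954400 / 231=328806.93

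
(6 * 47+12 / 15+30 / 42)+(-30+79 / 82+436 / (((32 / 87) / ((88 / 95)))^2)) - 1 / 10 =31286035307 / 10360700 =3019.68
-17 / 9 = -1.89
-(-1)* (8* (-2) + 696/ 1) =680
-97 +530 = 433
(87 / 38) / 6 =29 / 76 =0.38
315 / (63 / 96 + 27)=672 / 59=11.39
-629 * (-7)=4403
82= 82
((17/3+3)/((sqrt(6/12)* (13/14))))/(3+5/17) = 4.01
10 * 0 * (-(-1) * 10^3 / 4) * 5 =0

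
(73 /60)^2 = 5329 /3600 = 1.48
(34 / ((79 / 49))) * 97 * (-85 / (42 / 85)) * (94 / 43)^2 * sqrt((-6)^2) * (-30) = 44214376458000 / 146071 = 302690995.87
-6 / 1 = -6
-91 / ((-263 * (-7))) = -13 / 263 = -0.05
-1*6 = -6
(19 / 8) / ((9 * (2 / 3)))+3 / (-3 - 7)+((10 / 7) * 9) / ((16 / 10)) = 13661 / 1680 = 8.13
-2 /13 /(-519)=2 /6747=0.00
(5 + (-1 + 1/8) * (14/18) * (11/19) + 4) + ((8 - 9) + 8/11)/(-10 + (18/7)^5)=111435089783/12952550952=8.60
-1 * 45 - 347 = -392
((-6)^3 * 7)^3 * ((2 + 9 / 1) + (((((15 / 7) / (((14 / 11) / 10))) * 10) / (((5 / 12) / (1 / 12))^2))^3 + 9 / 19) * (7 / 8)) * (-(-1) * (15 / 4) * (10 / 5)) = -6726513879856800 / 931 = -7225041761392.91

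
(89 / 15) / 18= 89 / 270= 0.33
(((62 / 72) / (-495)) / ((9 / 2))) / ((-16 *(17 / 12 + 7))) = 31 / 10798920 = 0.00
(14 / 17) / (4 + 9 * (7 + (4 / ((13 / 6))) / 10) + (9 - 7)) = 910 / 78081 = 0.01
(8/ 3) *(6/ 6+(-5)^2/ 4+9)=43.33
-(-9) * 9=81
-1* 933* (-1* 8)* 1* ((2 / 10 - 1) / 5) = -29856 / 25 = -1194.24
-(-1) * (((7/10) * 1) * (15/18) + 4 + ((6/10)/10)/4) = 2759/600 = 4.60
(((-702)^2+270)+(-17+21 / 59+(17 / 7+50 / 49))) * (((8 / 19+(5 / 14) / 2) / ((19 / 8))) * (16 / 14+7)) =2728289838318 / 2691521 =1013660.99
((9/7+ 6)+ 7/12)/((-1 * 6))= -661/504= -1.31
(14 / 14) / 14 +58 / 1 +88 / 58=24193 / 406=59.59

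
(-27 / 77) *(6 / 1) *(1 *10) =-1620 / 77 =-21.04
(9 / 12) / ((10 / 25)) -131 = -129.12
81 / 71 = 1.14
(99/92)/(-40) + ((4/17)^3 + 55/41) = 984105653/741273440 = 1.33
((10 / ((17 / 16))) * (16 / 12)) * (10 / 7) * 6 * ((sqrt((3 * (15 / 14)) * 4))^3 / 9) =384000 * sqrt(70) / 5831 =550.98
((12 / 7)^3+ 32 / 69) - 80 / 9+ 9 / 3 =-27493 / 71001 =-0.39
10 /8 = 5 /4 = 1.25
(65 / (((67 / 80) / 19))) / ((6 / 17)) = 4178.11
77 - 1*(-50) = 127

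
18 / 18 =1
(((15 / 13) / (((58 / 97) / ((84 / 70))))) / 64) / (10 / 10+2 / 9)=7857 / 265408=0.03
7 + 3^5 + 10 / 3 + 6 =778 / 3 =259.33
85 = 85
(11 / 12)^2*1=0.84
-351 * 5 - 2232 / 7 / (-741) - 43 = -3107998 / 1729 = -1797.57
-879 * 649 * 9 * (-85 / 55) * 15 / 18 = 13224555 / 2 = 6612277.50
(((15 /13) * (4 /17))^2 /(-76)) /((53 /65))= -4500 /3783299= -0.00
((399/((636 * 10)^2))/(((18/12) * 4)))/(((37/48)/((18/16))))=399/166292800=0.00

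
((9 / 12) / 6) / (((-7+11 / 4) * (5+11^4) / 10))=-5 / 248982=-0.00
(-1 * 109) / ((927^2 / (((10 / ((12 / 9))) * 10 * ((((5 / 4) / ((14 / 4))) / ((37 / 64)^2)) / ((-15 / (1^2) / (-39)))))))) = -72550400 / 2744983269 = -0.03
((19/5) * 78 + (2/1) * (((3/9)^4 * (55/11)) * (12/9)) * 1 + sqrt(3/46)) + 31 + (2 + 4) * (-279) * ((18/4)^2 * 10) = -411468784/1215 + sqrt(138)/46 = -338657.18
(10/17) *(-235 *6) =-14100/17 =-829.41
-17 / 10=-1.70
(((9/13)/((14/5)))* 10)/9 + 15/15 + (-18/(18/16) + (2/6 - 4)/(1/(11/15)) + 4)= -54931/4095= -13.41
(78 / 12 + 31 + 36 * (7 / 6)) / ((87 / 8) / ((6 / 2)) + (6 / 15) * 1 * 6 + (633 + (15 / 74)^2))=4353420 / 34995259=0.12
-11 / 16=-0.69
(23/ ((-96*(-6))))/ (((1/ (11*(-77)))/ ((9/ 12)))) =-19481/ 768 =-25.37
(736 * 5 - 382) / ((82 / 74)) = 122026 / 41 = 2976.24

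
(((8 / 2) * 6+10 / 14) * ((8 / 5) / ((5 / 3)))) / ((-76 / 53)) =-55014 / 3325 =-16.55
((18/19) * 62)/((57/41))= 15252/361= 42.25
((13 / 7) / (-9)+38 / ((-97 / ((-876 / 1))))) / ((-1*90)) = -2095883 / 549990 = -3.81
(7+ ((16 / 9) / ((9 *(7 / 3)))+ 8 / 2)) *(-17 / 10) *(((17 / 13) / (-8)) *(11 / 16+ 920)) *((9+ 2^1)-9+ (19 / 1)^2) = 215838774041 / 209664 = 1029450.81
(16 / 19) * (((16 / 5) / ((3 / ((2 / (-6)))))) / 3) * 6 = -512 / 855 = -0.60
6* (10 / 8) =15 / 2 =7.50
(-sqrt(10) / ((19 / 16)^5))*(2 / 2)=-1048576*sqrt(10) / 2476099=-1.34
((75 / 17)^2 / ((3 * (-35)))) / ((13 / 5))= -1875 / 26299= -0.07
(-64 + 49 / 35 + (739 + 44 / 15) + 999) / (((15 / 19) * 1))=19133 / 9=2125.89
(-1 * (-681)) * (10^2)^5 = 6810000000000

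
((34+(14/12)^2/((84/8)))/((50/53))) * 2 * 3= 97679/450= 217.06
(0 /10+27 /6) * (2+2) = 18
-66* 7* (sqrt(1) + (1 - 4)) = 924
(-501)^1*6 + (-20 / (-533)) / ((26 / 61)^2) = -270752857 / 90077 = -3005.79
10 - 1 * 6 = 4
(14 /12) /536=7 /3216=0.00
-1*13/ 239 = -13/ 239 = -0.05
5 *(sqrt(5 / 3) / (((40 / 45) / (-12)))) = -45 *sqrt(15) / 2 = -87.14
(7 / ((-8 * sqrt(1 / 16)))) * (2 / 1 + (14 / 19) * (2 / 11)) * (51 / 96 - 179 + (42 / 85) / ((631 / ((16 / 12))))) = 478146308773 / 358710880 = 1332.96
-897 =-897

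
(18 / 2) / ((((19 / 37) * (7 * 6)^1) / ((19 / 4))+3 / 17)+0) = 1887 / 989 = 1.91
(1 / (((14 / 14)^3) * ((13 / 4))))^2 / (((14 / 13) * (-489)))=-0.00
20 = 20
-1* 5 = -5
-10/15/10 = -1/15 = -0.07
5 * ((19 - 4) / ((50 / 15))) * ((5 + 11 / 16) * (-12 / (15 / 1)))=-819 / 8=-102.38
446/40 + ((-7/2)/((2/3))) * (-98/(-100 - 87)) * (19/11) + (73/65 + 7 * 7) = 30228437/534820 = 56.52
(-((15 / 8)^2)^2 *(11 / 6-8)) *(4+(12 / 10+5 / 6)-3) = 3787875 / 16384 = 231.19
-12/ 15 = -4/ 5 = -0.80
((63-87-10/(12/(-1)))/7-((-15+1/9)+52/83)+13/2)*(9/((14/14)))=91261/581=157.08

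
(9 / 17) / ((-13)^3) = -9 / 37349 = -0.00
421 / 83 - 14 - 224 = -19333 / 83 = -232.93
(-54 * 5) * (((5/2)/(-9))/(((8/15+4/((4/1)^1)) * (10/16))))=1800/23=78.26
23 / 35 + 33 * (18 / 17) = 21181 / 595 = 35.60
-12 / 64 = -3 / 16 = -0.19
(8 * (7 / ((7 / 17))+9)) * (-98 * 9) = -183456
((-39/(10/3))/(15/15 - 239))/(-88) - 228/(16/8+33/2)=-95508969/7749280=-12.32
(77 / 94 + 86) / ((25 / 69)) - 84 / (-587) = 330742383 / 1379450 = 239.76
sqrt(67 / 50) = sqrt(134) / 10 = 1.16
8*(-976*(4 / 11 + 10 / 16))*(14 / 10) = -594384 / 55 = -10806.98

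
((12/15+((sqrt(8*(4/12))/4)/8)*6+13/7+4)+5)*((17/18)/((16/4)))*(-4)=-1156/105 - 17*sqrt(6)/144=-11.30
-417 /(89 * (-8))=417 /712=0.59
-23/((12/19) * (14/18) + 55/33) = -437/41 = -10.66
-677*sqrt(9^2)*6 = -36558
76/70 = 38/35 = 1.09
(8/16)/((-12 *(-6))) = 1/144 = 0.01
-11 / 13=-0.85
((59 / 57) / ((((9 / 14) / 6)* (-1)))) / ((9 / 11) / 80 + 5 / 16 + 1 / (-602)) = -109395440 / 3635631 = -30.09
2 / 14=1 / 7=0.14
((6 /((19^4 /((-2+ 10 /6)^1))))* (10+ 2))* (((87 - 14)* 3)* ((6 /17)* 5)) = -157680 /2215457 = -0.07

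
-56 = -56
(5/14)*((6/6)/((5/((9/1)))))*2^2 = 18/7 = 2.57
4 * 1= 4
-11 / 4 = -2.75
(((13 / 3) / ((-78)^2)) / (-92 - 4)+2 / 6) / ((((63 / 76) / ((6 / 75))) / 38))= 16218647 / 13267800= 1.22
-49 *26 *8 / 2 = -5096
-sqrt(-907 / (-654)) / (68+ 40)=-sqrt(593178) / 70632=-0.01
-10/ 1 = -10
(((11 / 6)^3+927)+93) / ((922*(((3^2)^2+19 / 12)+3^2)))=221651 / 18239004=0.01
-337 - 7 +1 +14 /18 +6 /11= -33826 /99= -341.68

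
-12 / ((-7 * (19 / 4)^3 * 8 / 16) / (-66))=-101376 / 48013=-2.11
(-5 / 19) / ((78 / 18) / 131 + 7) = -1965 / 52516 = -0.04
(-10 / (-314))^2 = 25 / 24649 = 0.00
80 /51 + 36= 1916 /51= 37.57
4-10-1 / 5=-31 / 5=-6.20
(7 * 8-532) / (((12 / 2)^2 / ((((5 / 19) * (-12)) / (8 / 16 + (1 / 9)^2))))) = 81.50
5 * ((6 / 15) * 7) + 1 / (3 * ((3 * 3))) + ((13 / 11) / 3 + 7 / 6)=9265 / 594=15.60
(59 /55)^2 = 3481 /3025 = 1.15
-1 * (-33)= 33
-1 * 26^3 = -17576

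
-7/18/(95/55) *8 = -308/171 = -1.80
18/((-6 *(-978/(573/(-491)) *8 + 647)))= -191/468035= -0.00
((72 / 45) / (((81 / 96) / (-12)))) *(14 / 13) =-14336 / 585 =-24.51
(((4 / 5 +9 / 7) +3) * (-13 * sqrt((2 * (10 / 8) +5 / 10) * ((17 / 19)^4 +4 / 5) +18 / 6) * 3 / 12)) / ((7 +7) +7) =-1157 * sqrt(23857410) / 2653350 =-2.13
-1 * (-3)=3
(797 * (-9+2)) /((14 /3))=-2391 /2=-1195.50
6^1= 6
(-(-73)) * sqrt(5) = 73 * sqrt(5) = 163.23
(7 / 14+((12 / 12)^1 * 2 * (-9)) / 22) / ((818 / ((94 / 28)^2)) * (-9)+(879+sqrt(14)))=-7712310417 / 5471228940034+34157767 * sqrt(14) / 5471228940034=-0.00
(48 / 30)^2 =64 / 25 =2.56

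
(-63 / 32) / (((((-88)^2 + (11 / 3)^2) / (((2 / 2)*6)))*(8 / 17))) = -28917 / 8936576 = -0.00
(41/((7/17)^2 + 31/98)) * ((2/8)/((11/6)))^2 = 580601/370018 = 1.57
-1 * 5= -5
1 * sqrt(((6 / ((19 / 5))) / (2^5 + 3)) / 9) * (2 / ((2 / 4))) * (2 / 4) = 2 * sqrt(798) / 399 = 0.14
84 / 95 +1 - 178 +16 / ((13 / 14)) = -196223 / 1235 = -158.89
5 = 5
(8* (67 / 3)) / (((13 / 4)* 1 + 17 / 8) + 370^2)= 4288 / 3285729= 0.00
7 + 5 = 12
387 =387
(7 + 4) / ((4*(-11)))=-1 / 4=-0.25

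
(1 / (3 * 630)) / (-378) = -1 / 714420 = -0.00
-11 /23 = -0.48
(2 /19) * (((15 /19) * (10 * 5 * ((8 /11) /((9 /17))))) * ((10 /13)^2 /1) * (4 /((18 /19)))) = 13600000 /953667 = 14.26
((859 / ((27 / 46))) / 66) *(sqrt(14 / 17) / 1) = 19757 *sqrt(238) / 15147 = 20.12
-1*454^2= -206116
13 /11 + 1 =24 /11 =2.18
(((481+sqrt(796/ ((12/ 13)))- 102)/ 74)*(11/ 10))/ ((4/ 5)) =11*sqrt(7761)/ 1776+4169/ 592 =7.59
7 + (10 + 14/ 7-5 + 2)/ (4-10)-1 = 9/ 2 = 4.50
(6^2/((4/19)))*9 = 1539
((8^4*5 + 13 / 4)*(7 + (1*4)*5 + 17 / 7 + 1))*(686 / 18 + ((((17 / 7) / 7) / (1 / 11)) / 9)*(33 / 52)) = 1706653055935 / 71344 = 23921465.80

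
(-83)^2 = 6889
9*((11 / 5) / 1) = 99 / 5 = 19.80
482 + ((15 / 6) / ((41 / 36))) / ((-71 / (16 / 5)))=1402814 / 2911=481.90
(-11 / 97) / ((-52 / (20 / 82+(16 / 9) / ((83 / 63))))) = 29821 / 8582366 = 0.00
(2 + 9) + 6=17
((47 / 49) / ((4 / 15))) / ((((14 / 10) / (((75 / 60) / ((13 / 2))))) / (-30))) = -264375 / 17836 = -14.82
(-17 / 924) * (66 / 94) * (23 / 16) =-391 / 21056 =-0.02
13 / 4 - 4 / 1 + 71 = 281 / 4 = 70.25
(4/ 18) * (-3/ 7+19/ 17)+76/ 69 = 30904/ 24633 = 1.25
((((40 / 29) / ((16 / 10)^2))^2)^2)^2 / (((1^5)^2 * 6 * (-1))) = -59604644775390625 / 50356452740831379456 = -0.00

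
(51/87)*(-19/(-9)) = 323/261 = 1.24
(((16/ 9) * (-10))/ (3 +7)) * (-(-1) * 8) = -128/ 9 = -14.22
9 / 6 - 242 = -240.50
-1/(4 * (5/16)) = -4/5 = -0.80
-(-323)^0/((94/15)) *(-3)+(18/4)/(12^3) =8687/18048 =0.48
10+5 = 15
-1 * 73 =-73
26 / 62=13 / 31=0.42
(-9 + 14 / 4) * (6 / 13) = -33 / 13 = -2.54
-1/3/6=-1/18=-0.06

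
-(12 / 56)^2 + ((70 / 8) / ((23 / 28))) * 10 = 479993 / 4508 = 106.48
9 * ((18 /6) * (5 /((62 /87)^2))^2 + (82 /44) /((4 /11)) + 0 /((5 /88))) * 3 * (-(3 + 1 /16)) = -5784765634431 /236421376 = -24468.03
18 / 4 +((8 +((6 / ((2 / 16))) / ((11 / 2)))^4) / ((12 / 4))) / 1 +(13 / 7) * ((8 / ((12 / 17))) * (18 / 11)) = 1214670997 / 614922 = 1975.33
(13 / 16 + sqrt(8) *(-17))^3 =23085205 / 4096 - 10070443 *sqrt(2) / 128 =-105627.69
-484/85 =-5.69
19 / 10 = 1.90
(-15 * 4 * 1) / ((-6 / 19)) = 190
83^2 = 6889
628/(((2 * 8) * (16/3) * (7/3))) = 1413/448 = 3.15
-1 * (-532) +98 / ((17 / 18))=10808 / 17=635.76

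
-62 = -62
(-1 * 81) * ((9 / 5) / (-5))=729 / 25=29.16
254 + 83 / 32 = 8211 / 32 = 256.59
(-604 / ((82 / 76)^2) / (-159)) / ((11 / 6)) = 1744352 / 980023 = 1.78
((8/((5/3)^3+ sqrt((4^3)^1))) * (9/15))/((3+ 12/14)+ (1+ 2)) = 0.06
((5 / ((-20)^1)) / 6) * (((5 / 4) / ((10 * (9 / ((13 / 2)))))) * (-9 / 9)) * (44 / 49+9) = 6305 / 169344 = 0.04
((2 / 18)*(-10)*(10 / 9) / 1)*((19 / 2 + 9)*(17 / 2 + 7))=-28675 / 81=-354.01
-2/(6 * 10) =-1/30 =-0.03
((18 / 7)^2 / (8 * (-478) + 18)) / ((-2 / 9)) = 729 / 93247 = 0.01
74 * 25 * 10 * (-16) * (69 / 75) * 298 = -81151360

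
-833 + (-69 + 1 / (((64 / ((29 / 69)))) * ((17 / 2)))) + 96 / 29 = -978262391 / 1088544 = -898.69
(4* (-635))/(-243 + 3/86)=43688/4179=10.45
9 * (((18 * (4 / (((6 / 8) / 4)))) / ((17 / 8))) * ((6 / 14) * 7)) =82944 / 17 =4879.06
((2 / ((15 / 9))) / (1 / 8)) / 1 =48 / 5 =9.60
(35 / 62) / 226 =0.00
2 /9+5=47 /9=5.22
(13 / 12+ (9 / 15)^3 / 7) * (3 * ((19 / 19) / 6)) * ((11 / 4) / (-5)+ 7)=503057 / 140000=3.59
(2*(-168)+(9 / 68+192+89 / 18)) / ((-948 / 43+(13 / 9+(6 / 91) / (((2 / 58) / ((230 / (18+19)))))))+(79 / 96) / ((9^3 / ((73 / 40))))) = 957180919181760 / 60039843551221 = 15.94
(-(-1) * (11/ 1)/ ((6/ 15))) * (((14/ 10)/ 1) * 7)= 539/ 2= 269.50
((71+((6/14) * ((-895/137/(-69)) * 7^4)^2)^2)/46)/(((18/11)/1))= 1196733527039226916156076/183656569361430663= 6516148.76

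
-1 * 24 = -24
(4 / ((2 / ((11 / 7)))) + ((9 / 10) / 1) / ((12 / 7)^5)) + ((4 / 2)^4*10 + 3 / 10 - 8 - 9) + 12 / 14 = 40742311 / 276480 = 147.36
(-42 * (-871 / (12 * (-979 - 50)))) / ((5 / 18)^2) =-47034 / 1225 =-38.40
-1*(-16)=16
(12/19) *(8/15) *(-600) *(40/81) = -51200/513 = -99.81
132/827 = 0.16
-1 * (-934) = 934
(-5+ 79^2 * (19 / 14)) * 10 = 592545 / 7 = 84649.29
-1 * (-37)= 37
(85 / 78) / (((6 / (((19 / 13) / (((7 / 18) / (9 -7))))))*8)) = 1615 / 9464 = 0.17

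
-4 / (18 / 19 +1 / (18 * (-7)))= -9576 / 2249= -4.26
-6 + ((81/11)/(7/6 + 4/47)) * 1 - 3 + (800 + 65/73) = 226135930/283459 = 797.77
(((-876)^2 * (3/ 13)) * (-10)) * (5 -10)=115106400/ 13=8854338.46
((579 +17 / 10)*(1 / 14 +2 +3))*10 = 412297 / 14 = 29449.79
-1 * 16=-16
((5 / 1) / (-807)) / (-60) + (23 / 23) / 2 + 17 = 169471 / 9684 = 17.50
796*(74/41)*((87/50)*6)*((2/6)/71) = 5124648/72775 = 70.42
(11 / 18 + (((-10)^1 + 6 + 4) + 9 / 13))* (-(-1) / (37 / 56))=8540 / 4329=1.97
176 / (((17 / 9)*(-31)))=-1584 / 527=-3.01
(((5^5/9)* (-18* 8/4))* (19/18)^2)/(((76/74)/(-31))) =68103125/162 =420389.66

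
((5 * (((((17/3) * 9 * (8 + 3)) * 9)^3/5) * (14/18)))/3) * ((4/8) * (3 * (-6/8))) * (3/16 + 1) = -44579637089.37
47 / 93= 0.51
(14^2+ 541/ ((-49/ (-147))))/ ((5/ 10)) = 3638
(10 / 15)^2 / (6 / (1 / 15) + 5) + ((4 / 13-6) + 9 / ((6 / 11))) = 240359 / 22230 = 10.81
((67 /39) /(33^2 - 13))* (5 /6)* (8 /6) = 335 /188838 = 0.00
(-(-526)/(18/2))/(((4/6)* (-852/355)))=-1315/36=-36.53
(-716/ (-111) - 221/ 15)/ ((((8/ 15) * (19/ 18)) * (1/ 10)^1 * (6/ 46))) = -1585965/ 1406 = -1128.00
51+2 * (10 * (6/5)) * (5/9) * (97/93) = 18109/279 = 64.91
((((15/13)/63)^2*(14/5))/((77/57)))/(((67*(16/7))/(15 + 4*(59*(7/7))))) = 23845/20924904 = 0.00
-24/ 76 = -6/ 19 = -0.32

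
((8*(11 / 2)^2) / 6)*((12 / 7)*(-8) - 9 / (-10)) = -36179 / 70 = -516.84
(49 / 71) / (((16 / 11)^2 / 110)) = 326095 / 9088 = 35.88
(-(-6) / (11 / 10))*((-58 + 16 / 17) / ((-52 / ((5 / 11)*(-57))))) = -4146750 / 26741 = -155.07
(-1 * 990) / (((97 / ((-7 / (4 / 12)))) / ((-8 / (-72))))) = 2310 / 97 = 23.81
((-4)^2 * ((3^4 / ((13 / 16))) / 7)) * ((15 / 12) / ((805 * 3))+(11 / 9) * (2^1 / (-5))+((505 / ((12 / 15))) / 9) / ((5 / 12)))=2801748672 / 73255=38246.52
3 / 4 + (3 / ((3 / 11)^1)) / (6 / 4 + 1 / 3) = 27 / 4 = 6.75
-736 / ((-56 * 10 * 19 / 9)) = 414 / 665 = 0.62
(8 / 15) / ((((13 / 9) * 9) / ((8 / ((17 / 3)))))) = 0.06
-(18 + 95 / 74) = -1427 / 74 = -19.28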